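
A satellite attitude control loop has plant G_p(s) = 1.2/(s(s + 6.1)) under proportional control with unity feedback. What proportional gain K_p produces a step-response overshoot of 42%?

K_p = 109

From %OS = 100·exp(−πζ/√(1−ζ²)) = 42%, ζ = −ln(0.42)/√(π²+ln²(0.42)) = 0.2662.
Characteristic equation s² + 6.1s + 1.2K_p = 0 gives ζ = 6.1/(2√(1.2K_p)).
Setting ζ = 0.2662: √(1.2K_p) = 6.1/(2·0.2662) = 11.46, so K_p = 131.3/1.2 = 109.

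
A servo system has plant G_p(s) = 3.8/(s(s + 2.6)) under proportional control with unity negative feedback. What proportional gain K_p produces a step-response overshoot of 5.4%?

K_p = 0.96

From %OS = 100·exp(−πζ/√(1−ζ²)) = 5.4%, ζ = −ln(0.054)/√(π²+ln²(0.054)) = 0.6806.
Characteristic equation s² + 2.6s + 3.8K_p = 0 gives ζ = 2.6/(2√(3.8K_p)).
Setting ζ = 0.6806: √(3.8K_p) = 2.6/(2·0.6806) = 1.91, so K_p = 3.648/3.8 = 0.96.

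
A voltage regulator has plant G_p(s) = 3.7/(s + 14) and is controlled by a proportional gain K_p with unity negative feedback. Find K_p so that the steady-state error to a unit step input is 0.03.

For a type-0 loop with proportional control, e_ss = 1/(1 + K_p·G_p(0)).
G_p(0) = 0.2643. Require 1/(1 + K_p·0.2643) = 0.03, so 1 + 0.2643·K_p = 33.33.
K_p = (33.33 − 1)/0.2643 = 122.

K_p = 122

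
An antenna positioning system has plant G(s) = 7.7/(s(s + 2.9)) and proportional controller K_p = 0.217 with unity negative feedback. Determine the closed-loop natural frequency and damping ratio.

1 + K_p·G(s) = 0 gives s² + 2.9s + 1.671 = 0.
Matching s² + 2ζω_n s + ω_n²: ω_n = √1.671 = 1.293 rad/s and 2ζω_n = 2.9, so ζ = 2.9/(2·1.293) = 1.12.

ω_n = 1.29 rad/s, ζ = 1.12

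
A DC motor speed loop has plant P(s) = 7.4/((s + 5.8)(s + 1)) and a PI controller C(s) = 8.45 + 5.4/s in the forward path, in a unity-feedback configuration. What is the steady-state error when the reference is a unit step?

0

The open loop C(s)P(s) has a pole at the origin (type 1), so the static position error constant is infinite and e_ss = 1/(1+∞) = 0.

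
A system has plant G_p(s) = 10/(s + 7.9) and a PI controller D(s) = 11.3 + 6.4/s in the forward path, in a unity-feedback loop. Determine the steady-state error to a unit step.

The open loop D(s)G_p(s) has a pole at the origin (type 1), so the static position error constant is infinite and e_ss = 1/(1+∞) = 0.

0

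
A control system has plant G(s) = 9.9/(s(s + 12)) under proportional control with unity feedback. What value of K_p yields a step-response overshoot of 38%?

K_p = 42

From %OS = 100·exp(−πζ/√(1−ζ²)) = 38%, ζ = −ln(0.38)/√(π²+ln²(0.38)) = 0.2943.
Characteristic equation s² + 12s + 9.9K_p = 0 gives ζ = 12/(2√(9.9K_p)).
Setting ζ = 0.2943: √(9.9K_p) = 12/(2·0.2943) = 20.38, so K_p = 415.5/9.9 = 42.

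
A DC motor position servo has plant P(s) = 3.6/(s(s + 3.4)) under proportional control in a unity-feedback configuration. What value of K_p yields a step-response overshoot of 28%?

K_p = 5.69

From %OS = 100·exp(−πζ/√(1−ζ²)) = 28%, ζ = −ln(0.28)/√(π²+ln²(0.28)) = 0.3755.
Characteristic equation s² + 3.4s + 3.6K_p = 0 gives ζ = 3.4/(2√(3.6K_p)).
Setting ζ = 0.3755: √(3.6K_p) = 3.4/(2·0.3755) = 4.527, so K_p = 20.49/3.6 = 5.69.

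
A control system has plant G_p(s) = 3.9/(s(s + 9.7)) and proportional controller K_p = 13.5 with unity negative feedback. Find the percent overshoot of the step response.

Closed-loop characteristic equation: s² + 9.7s + 52.65 = 0, so ω_n = 7.256 rad/s and ζ = 9.7/(2·7.256) = 0.6684.
%OS = 100·exp(−πζ/√(1−ζ²)) = 100·exp(−π·0.6684/√0.5532) = 5.94%.

5.94%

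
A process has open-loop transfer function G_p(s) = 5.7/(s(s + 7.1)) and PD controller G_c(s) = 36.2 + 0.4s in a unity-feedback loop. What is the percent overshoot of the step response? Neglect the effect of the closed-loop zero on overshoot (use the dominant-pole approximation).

Forward path: (36.2 + 0.4s)·5.7/(s(s+7.1)). The closed-loop characteristic equation is s² + (7.1 + 5.7·0.4)s + 5.7·36.2 = 0.
That is s² + 9.38s + 206.3 = 0, so ω_n = 14.36 rad/s and ζ = 9.38/(2·14.36) = 0.3265.
%OS = 100·exp(−πζ/√(1−ζ²)) = 33.8%.

33.8%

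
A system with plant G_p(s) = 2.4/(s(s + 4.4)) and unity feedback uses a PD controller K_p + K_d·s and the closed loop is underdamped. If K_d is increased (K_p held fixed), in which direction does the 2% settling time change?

decrease

Characteristic equation s² + (4.4 + 2.4K_d)s + 2.4K_p = 0: raising K_d increases ζω_n = (4.4+2.4K_d)/2 while the loop stays underdamped, so T_s ≈ 4/(ζω_n) decreases.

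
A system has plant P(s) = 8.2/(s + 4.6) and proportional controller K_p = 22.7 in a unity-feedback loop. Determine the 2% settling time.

T_s ≈ 0.021 s

Closed-loop transfer function: T(s) = K_p·P(s)/(1 + K_p·P(s)) = 186.1/(s + 4.6 + 186.1) = 186.1/(s + 190.7).
Time constant τ = 1/190.7 = 0.005243 s, so the 2% settling time is about 4τ = 0.021 s.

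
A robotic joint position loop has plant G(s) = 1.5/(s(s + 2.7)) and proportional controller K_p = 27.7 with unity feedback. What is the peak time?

Closed-loop characteristic equation: s² + 2.7s + 41.55 = 0, so ω_n = 6.446 rad/s and ζ = 2.7/(2·6.446) = 0.2094.
Damped frequency ω_d = ω_n√(1−ζ²) = 6.303 rad/s, so peak time T_p = π/ω_d = 0.498 s.

T_p = 0.498 s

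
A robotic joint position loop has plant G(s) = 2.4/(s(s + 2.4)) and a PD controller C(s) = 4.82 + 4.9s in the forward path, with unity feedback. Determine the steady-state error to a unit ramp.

The loop has one pole at the origin (type 1). Velocity error constant K_v = lim_{s→0} s·C(s)G(s) = 4.82·2.4/2.4 = 4.82.
Steady-state error to a unit ramp: e_ss = 1/K_v = 0.207.

0.207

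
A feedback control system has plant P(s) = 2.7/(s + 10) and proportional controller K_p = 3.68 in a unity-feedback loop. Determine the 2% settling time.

T_s ≈ 0.201 s

Closed-loop transfer function: T(s) = K_p·P(s)/(1 + K_p·P(s)) = 9.936/(s + 10 + 9.936) = 9.936/(s + 19.94).
Time constant τ = 1/19.94 = 0.05016 s, so the 2% settling time is about 4τ = 0.201 s.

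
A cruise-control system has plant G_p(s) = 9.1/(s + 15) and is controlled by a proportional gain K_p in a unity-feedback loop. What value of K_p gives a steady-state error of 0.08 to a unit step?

For a type-0 loop with proportional control, e_ss = 1/(1 + K_p·G_p(0)).
G_p(0) = 0.6067. Require 1/(1 + K_p·0.6067) = 0.08, so 1 + 0.6067·K_p = 12.5.
K_p = (12.5 − 1)/0.6067 = 19.

K_p = 19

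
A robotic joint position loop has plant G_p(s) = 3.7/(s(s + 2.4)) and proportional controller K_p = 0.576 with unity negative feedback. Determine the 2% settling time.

T_s ≈ 3.33 s

From 1 + K_pG_p(s) = 0: s² + 2.4s + 2.131 = 0 ⇒ ω_n = 1.46, ζ = 0.822.
2% settling time T_s ≈ 4/(ζω_n) = 4/1.2 = 3.33 s.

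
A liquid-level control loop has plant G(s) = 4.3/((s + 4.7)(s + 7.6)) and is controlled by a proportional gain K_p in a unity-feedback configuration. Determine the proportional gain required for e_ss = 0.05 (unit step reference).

For a type-0 loop with proportional control, e_ss = 1/(1 + K_p·G(0)).
G(0) = 0.1204. Require 1/(1 + K_p·0.1204) = 0.05, so 1 + 0.1204·K_p = 20.
K_p = (20 − 1)/0.1204 = 158.

K_p = 158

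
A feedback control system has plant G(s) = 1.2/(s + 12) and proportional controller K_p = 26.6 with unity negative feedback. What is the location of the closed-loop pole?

s = -43.92

Closed-loop transfer function: T(s) = K_p·G(s)/(1 + K_p·G(s)) = 31.92/(s + 12 + 31.92) = 31.92/(s + 43.92).
The closed-loop pole is at s = −43.92.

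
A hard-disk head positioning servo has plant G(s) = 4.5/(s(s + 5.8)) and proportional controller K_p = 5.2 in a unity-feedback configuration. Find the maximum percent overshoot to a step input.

9.51%

From 1 + K_pG(s) = 0: s² + 5.8s + 23.4 = 0 ⇒ ω_n = 4.837, ζ = 0.5995.
%OS = 100·exp(−πζ/√(1−ζ²)) = 100·exp(−π·0.5995/√0.6406) = 9.51%.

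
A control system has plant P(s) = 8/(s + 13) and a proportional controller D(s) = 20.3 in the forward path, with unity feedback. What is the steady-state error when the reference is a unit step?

0.0741

The loop is type 0. Static position error constant K_pos = D(0)·P(0) = 20.3·0.6154 = 12.49.
Steady-state error to a unit step: e_ss = 1/(1+K_pos) = 1/13.49 = 0.0741.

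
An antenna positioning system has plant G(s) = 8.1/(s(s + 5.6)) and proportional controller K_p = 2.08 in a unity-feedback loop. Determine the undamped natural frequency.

The closed-loop denominator is s(s+5.6) + 2.08·8.1 = s² + 5.6s + 16.85.
So ω_n² = 16.85 ⇒ ω_n = 4.105 rad/s, and ζ = 5.6/(2ω_n) = 0.682.

ω_n = 4.1 rad/s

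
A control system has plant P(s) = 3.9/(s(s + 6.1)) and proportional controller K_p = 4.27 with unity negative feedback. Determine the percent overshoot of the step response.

The closed-loop denominator s² + 6.1s + 16.65 gives ω_n = √16.65 = 4.081 and ζ = 6.1/(2ω_n) = 0.7474.
%OS = 100·exp(−πζ/√(1−ζ²)) = 100·exp(−π·0.7474/√0.4414) = 2.92%.

2.92%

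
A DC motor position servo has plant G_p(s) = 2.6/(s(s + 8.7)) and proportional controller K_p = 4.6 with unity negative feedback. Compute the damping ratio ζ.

1 + K_p·G_p(s) = 0 gives s² + 8.7s + 11.96 = 0.
So ω_n² = 11.96 ⇒ ω_n = 3.458 rad/s, and ζ = 8.7/(2ω_n) = 1.26.

ζ = 1.26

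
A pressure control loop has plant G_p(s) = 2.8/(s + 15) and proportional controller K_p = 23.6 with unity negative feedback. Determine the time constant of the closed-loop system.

τ = 0.0123 s

Closed-loop transfer function: T(s) = K_p·G_p(s)/(1 + K_p·G_p(s)) = 66.08/(s + 15 + 66.08) = 66.08/(s + 81.08).
Time constant τ = 1/81.08 = 0.0123 s.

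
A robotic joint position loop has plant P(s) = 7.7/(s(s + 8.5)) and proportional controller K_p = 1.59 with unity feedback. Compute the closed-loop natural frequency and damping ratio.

ω_n = 3.5 rad/s, ζ = 1.21

The closed-loop denominator is s(s+8.5) + 1.59·7.7 = s² + 8.5s + 12.24.
So ω_n² = 12.24 ⇒ ω_n = 3.499 rad/s, and ζ = 8.5/(2ω_n) = 1.21.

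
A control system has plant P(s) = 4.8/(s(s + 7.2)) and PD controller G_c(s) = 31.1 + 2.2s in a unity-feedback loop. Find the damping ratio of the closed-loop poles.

ζ = 0.727

Forward path: (31.1 + 2.2s)·4.8/(s(s+7.2)). The closed-loop characteristic equation is s² + (7.2 + 4.8·2.2)s + 4.8·31.1 = 0.
That is s² + 17.76s + 149.3 = 0, so ω_n = 12.22 rad/s and ζ = 17.76/(2·12.22) = 0.7268.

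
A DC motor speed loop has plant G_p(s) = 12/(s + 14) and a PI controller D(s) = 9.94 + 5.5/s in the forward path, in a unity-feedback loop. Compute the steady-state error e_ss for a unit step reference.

The open loop D(s)G_p(s) has a pole at the origin (type 1), so the static position error constant is infinite and e_ss = 1/(1+∞) = 0.

0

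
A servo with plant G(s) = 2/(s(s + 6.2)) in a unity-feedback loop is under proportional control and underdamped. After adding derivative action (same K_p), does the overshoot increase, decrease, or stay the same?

decrease

With PD the characteristic equation becomes s² + (a + K·K_d)s + K·K_p = 0; the damping term grows, ζ rises, overshoot falls.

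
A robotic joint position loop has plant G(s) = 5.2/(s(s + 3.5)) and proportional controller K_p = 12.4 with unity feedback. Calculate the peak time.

The closed-loop denominator s² + 3.5s + 64.48 gives ω_n = √64.48 = 8.03 and ζ = 3.5/(2ω_n) = 0.2179.
Damped frequency ω_d = ω_n√(1−ζ²) = 7.837 rad/s, so peak time T_p = π/ω_d = 0.401 s.

T_p = 0.401 s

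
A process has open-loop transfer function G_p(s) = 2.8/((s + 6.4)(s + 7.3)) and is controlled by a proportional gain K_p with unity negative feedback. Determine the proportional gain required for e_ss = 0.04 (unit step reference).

The loop is type 0, so e_ss(step) = 1/(1 + K_pos) with K_pos = K_p·G_p(0).
G_p(0) = 0.05993. Require 1/(1 + K_p·0.05993) = 0.04, so 1 + 0.05993·K_p = 25.
K_p = (25 − 1)/0.05993 = 400.

K_p = 400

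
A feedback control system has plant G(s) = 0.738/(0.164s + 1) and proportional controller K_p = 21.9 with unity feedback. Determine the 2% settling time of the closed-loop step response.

Closed loop: T(s) = K_p·G/(1+K_p·G) = 16.16/(0.164s + 1 + 16.16), with pole at s = −(1 + 16.16)/0.164 = −104.6.
τ = 1/104.6 = 0.009556 s, so 2% settling time ≈ 4τ = 0.0382 s.

T_s ≈ 0.0382 s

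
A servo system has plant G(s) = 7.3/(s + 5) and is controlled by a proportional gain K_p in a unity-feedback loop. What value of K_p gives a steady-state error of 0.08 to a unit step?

For a type-0 loop with proportional control, e_ss = 1/(1 + K_p·G(0)).
G(0) = 1.46. Require 1/(1 + K_p·1.46) = 0.08, so 1 + 1.46·K_p = 12.5.
K_p = (12.5 − 1)/1.46 = 7.88.

K_p = 7.88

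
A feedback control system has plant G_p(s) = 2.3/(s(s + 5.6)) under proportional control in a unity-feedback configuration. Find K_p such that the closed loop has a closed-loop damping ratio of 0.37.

Closed-loop characteristic equation: s² + 5.6s + K_p·2.3 = 0.
So ω_n = √(2.3K_p) and 2ζω_n = 5.6, giving ζ = 5.6/(2√(2.3K_p)).
Setting ζ = 0.37: √(2.3K_p) = 5.6/(2·0.37) = 7.568, so K_p = 57.27/2.3 = 24.9.

K_p = 24.9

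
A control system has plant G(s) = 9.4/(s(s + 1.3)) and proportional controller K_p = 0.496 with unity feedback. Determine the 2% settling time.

From 1 + K_pG(s) = 0: s² + 1.3s + 4.662 = 0 ⇒ ω_n = 2.159, ζ = 0.301.
2% settling time T_s ≈ 4/(ζω_n) = 4/0.65 = 6.15 s.

T_s ≈ 6.15 s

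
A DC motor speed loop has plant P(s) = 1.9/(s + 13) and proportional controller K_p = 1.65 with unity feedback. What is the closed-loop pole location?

s = -16.13

Closed-loop transfer function: T(s) = K_p·P(s)/(1 + K_p·P(s)) = 3.135/(s + 13 + 3.135) = 3.135/(s + 16.13).
The closed-loop pole is at s = −16.13.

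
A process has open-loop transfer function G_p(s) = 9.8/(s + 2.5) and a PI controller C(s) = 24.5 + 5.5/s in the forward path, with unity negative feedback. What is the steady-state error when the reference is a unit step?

The open loop C(s)G_p(s) has a pole at the origin (type 1), so the static position error constant is infinite and e_ss = 1/(1+∞) = 0.

0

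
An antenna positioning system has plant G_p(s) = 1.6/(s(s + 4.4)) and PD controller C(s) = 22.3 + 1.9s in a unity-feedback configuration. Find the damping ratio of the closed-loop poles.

Forward path: (22.3 + 1.9s)·1.6/(s(s+4.4)). The closed-loop characteristic equation is s² + (4.4 + 1.6·1.9)s + 1.6·22.3 = 0.
That is s² + 7.44s + 35.68 = 0, so ω_n = 5.973 rad/s and ζ = 7.44/(2·5.973) = 0.6228.

ζ = 0.623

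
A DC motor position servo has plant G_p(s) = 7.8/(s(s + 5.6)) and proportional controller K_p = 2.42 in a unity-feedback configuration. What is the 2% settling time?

From 1 + K_pG_p(s) = 0: s² + 5.6s + 18.88 = 0 ⇒ ω_n = 4.345, ζ = 0.6445.
2% settling time T_s ≈ 4/(ζω_n) = 4/2.8 = 1.43 s.

T_s ≈ 1.43 s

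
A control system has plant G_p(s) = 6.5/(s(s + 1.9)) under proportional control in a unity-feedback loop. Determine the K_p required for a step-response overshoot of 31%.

From %OS = 100·exp(−πζ/√(1−ζ²)) = 31%, ζ = −ln(0.31)/√(π²+ln²(0.31)) = 0.3493.
Characteristic equation s² + 1.9s + 6.5K_p = 0 gives ζ = 1.9/(2√(6.5K_p)).
Setting ζ = 0.3493: √(6.5K_p) = 1.9/(2·0.3493) = 2.72, so K_p = 7.396/6.5 = 1.14.

K_p = 1.14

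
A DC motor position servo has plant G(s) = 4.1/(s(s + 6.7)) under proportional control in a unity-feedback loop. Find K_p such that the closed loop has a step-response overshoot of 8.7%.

From %OS = 100·exp(−πζ/√(1−ζ²)) = 8.7%, ζ = −ln(0.087)/√(π²+ln²(0.087)) = 0.6137.
Characteristic equation s² + 6.7s + 4.1K_p = 0 gives ζ = 6.7/(2√(4.1K_p)).
Setting ζ = 0.6137: √(4.1K_p) = 6.7/(2·0.6137) = 5.459, so K_p = 29.8/4.1 = 7.27.

K_p = 7.27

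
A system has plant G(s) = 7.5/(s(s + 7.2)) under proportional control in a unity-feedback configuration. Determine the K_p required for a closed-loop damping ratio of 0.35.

K_p = 14.1

Closed-loop characteristic equation: s² + 7.2s + K_p·7.5 = 0.
So ω_n = √(7.5K_p) and 2ζω_n = 7.2, giving ζ = 7.2/(2√(7.5K_p)).
Setting ζ = 0.35: √(7.5K_p) = 7.2/(2·0.35) = 10.29, so K_p = 105.8/7.5 = 14.1.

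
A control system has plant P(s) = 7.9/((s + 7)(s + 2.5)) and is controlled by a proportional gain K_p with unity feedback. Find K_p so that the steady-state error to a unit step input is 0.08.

K_p = 25.5

Steady-state error for a unit step on this type-0 loop is 1/(1 + K_p·P(0)).
P(0) = 0.4514. Require 1/(1 + K_p·0.4514) = 0.08, so 1 + 0.4514·K_p = 12.5.
K_p = (12.5 − 1)/0.4514 = 25.5.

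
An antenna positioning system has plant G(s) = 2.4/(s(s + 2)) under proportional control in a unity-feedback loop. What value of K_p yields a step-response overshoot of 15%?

From %OS = 100·exp(−πζ/√(1−ζ²)) = 15%, ζ = −ln(0.15)/√(π²+ln²(0.15)) = 0.5169.
Characteristic equation s² + 2s + 2.4K_p = 0 gives ζ = 2/(2√(2.4K_p)).
Setting ζ = 0.5169: √(2.4K_p) = 2/(2·0.5169) = 1.934, so K_p = 3.742/2.4 = 1.56.

K_p = 1.56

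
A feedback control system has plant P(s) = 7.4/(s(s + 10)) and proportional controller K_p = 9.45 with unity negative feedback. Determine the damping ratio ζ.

The closed-loop denominator is s(s+10) + 9.45·7.4 = s² + 10s + 69.93.
So ω_n² = 69.93 ⇒ ω_n = 8.362 rad/s, and ζ = 10/(2ω_n) = 0.598.

ζ = 0.598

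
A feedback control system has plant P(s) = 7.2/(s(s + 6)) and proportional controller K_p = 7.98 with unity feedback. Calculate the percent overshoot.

The closed-loop denominator s² + 6s + 57.46 gives ω_n = √57.46 = 7.58 and ζ = 6/(2ω_n) = 0.3958.
%OS = 100·exp(−πζ/√(1−ζ²)) = 100·exp(−π·0.3958/√0.8434) = 25.8%.

25.8%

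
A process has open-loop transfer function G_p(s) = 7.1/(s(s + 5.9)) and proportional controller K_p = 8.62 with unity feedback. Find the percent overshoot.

The closed-loop denominator s² + 5.9s + 61.2 gives ω_n = √61.2 = 7.823 and ζ = 5.9/(2ω_n) = 0.3771.
%OS = 100·exp(−πζ/√(1−ζ²)) = 100·exp(−π·0.3771/√0.8578) = 27.8%.

27.8%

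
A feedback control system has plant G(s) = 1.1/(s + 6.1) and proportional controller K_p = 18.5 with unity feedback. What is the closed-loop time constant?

Closed-loop transfer function: T(s) = K_p·G(s)/(1 + K_p·G(s)) = 20.35/(s + 6.1 + 20.35) = 20.35/(s + 26.45).
Time constant τ = 1/26.45 = 0.0378 s.

τ = 0.0378 s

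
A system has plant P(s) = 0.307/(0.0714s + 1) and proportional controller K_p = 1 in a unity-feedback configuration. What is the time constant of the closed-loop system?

Closed loop: T(s) = K_p·P/(1+K_p·P) = 0.307/(0.0714s + 1 + 0.307), with pole at s = −(1 + 0.307)/0.0714 = −18.31.
Closed-loop time constant τ = 1/18.31 = 0.0546 s.

τ = 0.0546 s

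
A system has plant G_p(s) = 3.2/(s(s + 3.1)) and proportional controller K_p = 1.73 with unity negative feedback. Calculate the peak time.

T_p = 1.77 s

Closed-loop characteristic equation: s² + 3.1s + 5.536 = 0, so ω_n = 2.353 rad/s and ζ = 3.1/(2·2.353) = 0.6588.
Damped frequency ω_d = ω_n√(1−ζ²) = 1.77 rad/s, so peak time T_p = π/ω_d = 1.77 s.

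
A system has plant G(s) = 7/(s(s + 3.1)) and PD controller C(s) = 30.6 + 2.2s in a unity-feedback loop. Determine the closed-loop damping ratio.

Forward path: (30.6 + 2.2s)·7/(s(s+3.1)). The closed-loop characteristic equation is s² + (3.1 + 7·2.2)s + 7·30.6 = 0.
That is s² + 18.5s + 214.2 = 0, so ω_n = 14.64 rad/s and ζ = 18.5/(2·14.64) = 0.632.

ζ = 0.632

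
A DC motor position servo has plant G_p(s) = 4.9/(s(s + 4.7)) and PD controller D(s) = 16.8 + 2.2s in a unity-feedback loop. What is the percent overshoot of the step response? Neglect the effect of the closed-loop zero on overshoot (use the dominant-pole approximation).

Forward path: (16.8 + 2.2s)·4.9/(s(s+4.7)). The closed-loop characteristic equation is s² + (4.7 + 4.9·2.2)s + 4.9·16.8 = 0.
That is s² + 15.48s + 82.32 = 0, so ω_n = 9.073 rad/s and ζ = 15.48/(2·9.073) = 0.8531.
%OS = 100·exp(−πζ/√(1−ζ²)) = 0.588%.

0.588%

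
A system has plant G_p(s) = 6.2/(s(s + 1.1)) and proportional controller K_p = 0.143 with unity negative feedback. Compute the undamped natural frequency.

ω_n = 0.942 rad/s

The closed-loop denominator is s(s+1.1) + 0.143·6.2 = s² + 1.1s + 0.8866.
So ω_n² = 0.8866 ⇒ ω_n = 0.9416 rad/s, and ζ = 1.1/(2ω_n) = 0.584.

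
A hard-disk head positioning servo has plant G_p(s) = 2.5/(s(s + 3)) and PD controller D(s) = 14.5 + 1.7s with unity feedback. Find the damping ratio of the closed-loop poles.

ζ = 0.602

Forward path: (14.5 + 1.7s)·2.5/(s(s+3)). The closed-loop characteristic equation is s² + (3 + 2.5·1.7)s + 2.5·14.5 = 0.
That is s² + 7.25s + 36.25 = 0, so ω_n = 6.021 rad/s and ζ = 7.25/(2·6.021) = 0.6021.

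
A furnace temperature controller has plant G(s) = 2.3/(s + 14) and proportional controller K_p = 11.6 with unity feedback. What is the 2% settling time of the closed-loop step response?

Closed-loop transfer function: T(s) = K_p·G(s)/(1 + K_p·G(s)) = 26.68/(s + 14 + 26.68) = 26.68/(s + 40.68).
Time constant τ = 1/40.68 = 0.02458 s, so the 2% settling time is about 4τ = 0.0983 s.

T_s ≈ 0.0983 s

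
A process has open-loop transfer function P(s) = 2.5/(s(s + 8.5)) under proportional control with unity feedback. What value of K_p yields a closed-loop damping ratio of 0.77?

K_p = 12.2

Closed-loop characteristic equation: s² + 8.5s + K_p·2.5 = 0.
So ω_n = √(2.5K_p) and 2ζω_n = 8.5, giving ζ = 8.5/(2√(2.5K_p)).
Setting ζ = 0.77: √(2.5K_p) = 8.5/(2·0.77) = 5.519, so K_p = 30.46/2.5 = 12.2.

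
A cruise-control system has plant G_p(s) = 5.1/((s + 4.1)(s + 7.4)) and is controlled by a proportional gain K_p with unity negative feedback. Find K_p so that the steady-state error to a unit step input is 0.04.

For a type-0 loop with proportional control, e_ss = 1/(1 + K_p·G_p(0)).
G_p(0) = 0.1681. Require 1/(1 + K_p·0.1681) = 0.04, so 1 + 0.1681·K_p = 25.
K_p = (25 − 1)/0.1681 = 143.

K_p = 143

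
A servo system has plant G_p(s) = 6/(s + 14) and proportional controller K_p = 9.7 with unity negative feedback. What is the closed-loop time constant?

Closed-loop transfer function: T(s) = K_p·G_p(s)/(1 + K_p·G_p(s)) = 58.2/(s + 14 + 58.2) = 58.2/(s + 72.2).
Time constant τ = 1/72.2 = 0.0139 s.

τ = 0.0139 s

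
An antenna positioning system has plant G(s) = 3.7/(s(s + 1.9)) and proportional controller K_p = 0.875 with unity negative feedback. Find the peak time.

The closed-loop denominator s² + 1.9s + 3.238 gives ω_n = √3.238 = 1.799 and ζ = 1.9/(2ω_n) = 0.528.
Damped frequency ω_d = ω_n√(1−ζ²) = 1.528 rad/s, so peak time T_p = π/ω_d = 2.06 s.

T_p = 2.06 s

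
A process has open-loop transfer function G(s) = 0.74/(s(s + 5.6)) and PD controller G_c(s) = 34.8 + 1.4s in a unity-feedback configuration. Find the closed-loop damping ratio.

Forward path: (34.8 + 1.4s)·0.74/(s(s+5.6)). The closed-loop characteristic equation is s² + (5.6 + 0.74·1.4)s + 0.74·34.8 = 0.
That is s² + 6.636s + 25.75 = 0, so ω_n = 5.075 rad/s and ζ = 6.636/(2·5.075) = 0.6538.

ζ = 0.654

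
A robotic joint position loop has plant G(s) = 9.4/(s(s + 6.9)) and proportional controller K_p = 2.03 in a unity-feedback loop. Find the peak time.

T_p = 1.17 s

Closed-loop characteristic equation: s² + 6.9s + 19.08 = 0, so ω_n = 4.368 rad/s and ζ = 6.9/(2·4.368) = 0.7898.
Damped frequency ω_d = ω_n√(1−ζ²) = 2.679 rad/s, so peak time T_p = π/ω_d = 1.17 s.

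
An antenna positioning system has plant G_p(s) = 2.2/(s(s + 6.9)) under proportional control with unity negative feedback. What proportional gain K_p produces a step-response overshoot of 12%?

K_p = 17.3

From %OS = 100·exp(−πζ/√(1−ζ²)) = 12%, ζ = −ln(0.12)/√(π²+ln²(0.12)) = 0.5594.
Characteristic equation s² + 6.9s + 2.2K_p = 0 gives ζ = 6.9/(2√(2.2K_p)).
Setting ζ = 0.5594: √(2.2K_p) = 6.9/(2·0.5594) = 6.167, so K_p = 38.03/2.2 = 17.3.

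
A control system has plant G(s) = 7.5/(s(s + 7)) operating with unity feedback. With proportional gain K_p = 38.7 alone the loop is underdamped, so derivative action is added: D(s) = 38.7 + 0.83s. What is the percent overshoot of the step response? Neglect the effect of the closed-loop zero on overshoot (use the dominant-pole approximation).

Forward path: (38.7 + 0.83s)·7.5/(s(s+7)). The closed-loop characteristic equation is s² + (7 + 7.5·0.83)s + 7.5·38.7 = 0.
That is s² + 13.22s + 290.2 = 0, so ω_n = 17.04 rad/s and ζ = 13.22/(2·17.04) = 0.3881.
%OS = 100·exp(−πζ/√(1−ζ²)) = 26.6%.

26.6%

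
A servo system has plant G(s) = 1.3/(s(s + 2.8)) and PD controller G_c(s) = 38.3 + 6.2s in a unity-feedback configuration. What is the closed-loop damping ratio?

Forward path: (38.3 + 6.2s)·1.3/(s(s+2.8)). The closed-loop characteristic equation is s² + (2.8 + 1.3·6.2)s + 1.3·38.3 = 0.
That is s² + 10.86s + 49.79 = 0, so ω_n = 7.056 rad/s and ζ = 10.86/(2·7.056) = 0.7695.

ζ = 0.77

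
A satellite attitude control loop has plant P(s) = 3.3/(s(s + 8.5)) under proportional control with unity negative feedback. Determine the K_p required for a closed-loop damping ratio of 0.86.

K_p = 7.4

Closed-loop characteristic equation: s² + 8.5s + K_p·3.3 = 0.
So ω_n = √(3.3K_p) and 2ζω_n = 8.5, giving ζ = 8.5/(2√(3.3K_p)).
Setting ζ = 0.86: √(3.3K_p) = 8.5/(2·0.86) = 4.942, so K_p = 24.42/3.3 = 7.4.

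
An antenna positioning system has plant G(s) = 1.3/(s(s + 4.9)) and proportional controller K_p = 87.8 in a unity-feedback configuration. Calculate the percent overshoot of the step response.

The closed-loop denominator s² + 4.9s + 114.1 gives ω_n = √114.1 = 10.68 and ζ = 4.9/(2ω_n) = 0.2293.
%OS = 100·exp(−πζ/√(1−ζ²)) = 100·exp(−π·0.2293/√0.9474) = 47.7%.

47.7%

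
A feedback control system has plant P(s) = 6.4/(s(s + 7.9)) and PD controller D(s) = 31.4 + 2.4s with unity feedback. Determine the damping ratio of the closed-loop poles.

Forward path: (31.4 + 2.4s)·6.4/(s(s+7.9)). The closed-loop characteristic equation is s² + (7.9 + 6.4·2.4)s + 6.4·31.4 = 0.
That is s² + 23.26s + 201 = 0, so ω_n = 14.18 rad/s and ζ = 23.26/(2·14.18) = 0.8204.

ζ = 0.82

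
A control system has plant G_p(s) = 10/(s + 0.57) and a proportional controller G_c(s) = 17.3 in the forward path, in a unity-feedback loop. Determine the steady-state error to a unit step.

0.00328

The loop is type 0. Static position error constant K_pos = G_c(0)·G_p(0) = 17.3·17.54 = 303.5.
Steady-state error to a unit step: e_ss = 1/(1+K_pos) = 1/304.5 = 0.00328.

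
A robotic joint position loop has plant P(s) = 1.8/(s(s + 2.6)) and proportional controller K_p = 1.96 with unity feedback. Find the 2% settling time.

T_s ≈ 3.08 s

The closed-loop denominator s² + 2.6s + 3.528 gives ω_n = √3.528 = 1.878 and ζ = 2.6/(2ω_n) = 0.6921.
2% settling time T_s ≈ 4/(ζω_n) = 4/1.3 = 3.08 s.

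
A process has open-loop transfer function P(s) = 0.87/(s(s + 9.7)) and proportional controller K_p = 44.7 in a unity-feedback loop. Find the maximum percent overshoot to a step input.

The closed-loop denominator s² + 9.7s + 38.89 gives ω_n = √38.89 = 6.236 and ζ = 9.7/(2ω_n) = 0.7777.
%OS = 100·exp(−πζ/√(1−ζ²)) = 100·exp(−π·0.7777/√0.3951) = 2.05%.

2.05%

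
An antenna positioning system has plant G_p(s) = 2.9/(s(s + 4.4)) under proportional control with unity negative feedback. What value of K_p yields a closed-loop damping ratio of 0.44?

K_p = 8.62

Closed-loop characteristic equation: s² + 4.4s + K_p·2.9 = 0.
So ω_n = √(2.9K_p) and 2ζω_n = 4.4, giving ζ = 4.4/(2√(2.9K_p)).
Setting ζ = 0.44: √(2.9K_p) = 4.4/(2·0.44) = 5, so K_p = 25/2.9 = 8.62.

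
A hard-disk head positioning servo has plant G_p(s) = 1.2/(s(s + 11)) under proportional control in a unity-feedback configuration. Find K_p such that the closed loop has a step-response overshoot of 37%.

K_p = 277

From %OS = 100·exp(−πζ/√(1−ζ²)) = 37%, ζ = −ln(0.37)/√(π²+ln²(0.37)) = 0.3017.
Characteristic equation s² + 11s + 1.2K_p = 0 gives ζ = 11/(2√(1.2K_p)).
Setting ζ = 0.3017: √(1.2K_p) = 11/(2·0.3017) = 18.23, so K_p = 332.3/1.2 = 277.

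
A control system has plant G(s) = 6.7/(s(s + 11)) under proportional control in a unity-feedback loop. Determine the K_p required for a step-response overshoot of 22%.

From %OS = 100·exp(−πζ/√(1−ζ²)) = 22%, ζ = −ln(0.22)/√(π²+ln²(0.22)) = 0.4342.
Characteristic equation s² + 11s + 6.7K_p = 0 gives ζ = 11/(2√(6.7K_p)).
Setting ζ = 0.4342: √(6.7K_p) = 11/(2·0.4342) = 12.67, so K_p = 160.5/6.7 = 24.

K_p = 24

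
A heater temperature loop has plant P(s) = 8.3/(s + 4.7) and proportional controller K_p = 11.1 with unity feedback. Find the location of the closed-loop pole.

s = -96.83

Closed-loop transfer function: T(s) = K_p·P(s)/(1 + K_p·P(s)) = 92.13/(s + 4.7 + 92.13) = 92.13/(s + 96.83).
The closed-loop pole is at s = −96.83.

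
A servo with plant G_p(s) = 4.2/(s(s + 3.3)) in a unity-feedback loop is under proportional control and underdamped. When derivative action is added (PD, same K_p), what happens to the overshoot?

decrease

With PD the characteristic equation becomes s² + (a + K·K_d)s + K·K_p = 0; the damping term grows, ζ rises, overshoot falls.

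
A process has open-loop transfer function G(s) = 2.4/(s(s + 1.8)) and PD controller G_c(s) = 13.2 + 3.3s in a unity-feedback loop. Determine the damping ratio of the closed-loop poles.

Forward path: (13.2 + 3.3s)·2.4/(s(s+1.8)). The closed-loop characteristic equation is s² + (1.8 + 2.4·3.3)s + 2.4·13.2 = 0.
That is s² + 9.72s + 31.68 = 0, so ω_n = 5.628 rad/s and ζ = 9.72/(2·5.628) = 0.8635.

ζ = 0.863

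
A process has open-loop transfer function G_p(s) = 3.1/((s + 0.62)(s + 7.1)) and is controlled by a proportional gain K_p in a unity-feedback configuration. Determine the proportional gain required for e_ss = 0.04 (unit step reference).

K_p = 34.1

The loop is type 0, so e_ss(step) = 1/(1 + K_pos) with K_pos = K_p·G_p(0).
G_p(0) = 0.7042. Require 1/(1 + K_p·0.7042) = 0.04, so 1 + 0.7042·K_p = 25.
K_p = (25 − 1)/0.7042 = 34.1.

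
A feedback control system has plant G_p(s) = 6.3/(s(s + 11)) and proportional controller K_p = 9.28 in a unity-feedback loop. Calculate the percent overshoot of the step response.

3.87%

The closed-loop denominator s² + 11s + 58.46 gives ω_n = √58.46 = 7.646 and ζ = 11/(2ω_n) = 0.7193.
%OS = 100·exp(−πζ/√(1−ζ²)) = 100·exp(−π·0.7193/√0.4826) = 3.87%.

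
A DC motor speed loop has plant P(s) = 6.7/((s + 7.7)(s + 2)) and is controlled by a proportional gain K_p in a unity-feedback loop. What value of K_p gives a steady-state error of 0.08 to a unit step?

For a type-0 loop with proportional control, e_ss = 1/(1 + K_p·P(0)).
P(0) = 0.4351. Require 1/(1 + K_p·0.4351) = 0.08, so 1 + 0.4351·K_p = 12.5.
K_p = (12.5 − 1)/0.4351 = 26.4.

K_p = 26.4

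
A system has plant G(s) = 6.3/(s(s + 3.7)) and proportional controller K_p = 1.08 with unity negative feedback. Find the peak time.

From 1 + K_pG(s) = 0: s² + 3.7s + 6.804 = 0 ⇒ ω_n = 2.608, ζ = 0.7092.
Damped frequency ω_d = ω_n√(1−ζ²) = 1.839 rad/s, so peak time T_p = π/ω_d = 1.71 s.

T_p = 1.71 s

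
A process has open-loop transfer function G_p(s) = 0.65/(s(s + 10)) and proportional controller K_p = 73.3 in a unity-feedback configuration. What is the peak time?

The closed-loop denominator s² + 10s + 47.65 gives ω_n = √47.65 = 6.903 and ζ = 10/(2ω_n) = 0.7244.
Damped frequency ω_d = ω_n√(1−ζ²) = 4.759 rad/s, so peak time T_p = π/ω_d = 0.66 s.

T_p = 0.66 s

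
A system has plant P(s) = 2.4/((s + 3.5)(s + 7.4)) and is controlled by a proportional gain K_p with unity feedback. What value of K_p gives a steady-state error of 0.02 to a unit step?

K_p = 529

The loop is type 0, so e_ss(step) = 1/(1 + K_pos) with K_pos = K_p·P(0).
P(0) = 0.09266. Require 1/(1 + K_p·0.09266) = 0.02, so 1 + 0.09266·K_p = 50.
K_p = (50 − 1)/0.09266 = 529.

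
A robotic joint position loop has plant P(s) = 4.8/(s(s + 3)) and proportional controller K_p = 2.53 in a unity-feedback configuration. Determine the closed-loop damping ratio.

The closed-loop denominator is s(s+3) + 2.53·4.8 = s² + 3s + 12.14.
Matching s² + 2ζω_n s + ω_n²: ω_n = √12.14 = 3.485 rad/s and 2ζω_n = 3, so ζ = 3/(2·3.485) = 0.43.

ζ = 0.43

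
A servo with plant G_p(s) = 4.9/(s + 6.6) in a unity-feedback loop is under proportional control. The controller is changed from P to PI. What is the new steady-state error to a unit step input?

0

Adding integral action puts a pole at s = 0 in the forward path, raising the system type to 1; a type-1 loop has zero steady-state error to a step.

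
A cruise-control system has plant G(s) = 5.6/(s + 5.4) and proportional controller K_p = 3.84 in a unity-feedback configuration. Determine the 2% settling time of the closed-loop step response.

Closed-loop transfer function: T(s) = K_p·G(s)/(1 + K_p·G(s)) = 21.5/(s + 5.4 + 21.5) = 21.5/(s + 26.9).
Time constant τ = 1/26.9 = 0.03717 s, so the 2% settling time is about 4τ = 0.149 s.

T_s ≈ 0.149 s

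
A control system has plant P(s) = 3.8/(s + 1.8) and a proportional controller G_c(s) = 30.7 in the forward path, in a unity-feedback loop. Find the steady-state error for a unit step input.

0.0152

The loop is type 0. Static position error constant K_pos = G_c(0)·P(0) = 30.7·2.111 = 64.81.
Steady-state error to a unit step: e_ss = 1/(1+K_pos) = 1/65.81 = 0.0152.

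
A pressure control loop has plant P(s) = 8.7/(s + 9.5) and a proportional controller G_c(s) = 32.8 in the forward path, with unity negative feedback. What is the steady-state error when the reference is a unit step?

The loop is type 0. Static position error constant K_pos = G_c(0)·P(0) = 32.8·0.9158 = 30.04.
Steady-state error to a unit step: e_ss = 1/(1+K_pos) = 1/31.04 = 0.0322.

0.0322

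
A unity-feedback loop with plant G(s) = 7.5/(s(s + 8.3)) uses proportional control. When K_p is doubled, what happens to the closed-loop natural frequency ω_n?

ω_n = √(7.5·K_p), which grows with K_p.

increase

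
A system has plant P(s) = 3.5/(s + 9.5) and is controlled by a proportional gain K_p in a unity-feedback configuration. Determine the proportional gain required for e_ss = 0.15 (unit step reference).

The loop is type 0, so e_ss(step) = 1/(1 + K_pos) with K_pos = K_p·P(0).
P(0) = 0.3684. Require 1/(1 + K_p·0.3684) = 0.15, so 1 + 0.3684·K_p = 6.667.
K_p = (6.667 − 1)/0.3684 = 15.4.

K_p = 15.4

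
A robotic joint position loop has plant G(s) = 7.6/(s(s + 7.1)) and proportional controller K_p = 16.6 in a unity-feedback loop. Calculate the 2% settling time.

From 1 + K_pG(s) = 0: s² + 7.1s + 126.2 = 0 ⇒ ω_n = 11.23, ζ = 0.3161.
2% settling time T_s ≈ 4/(ζω_n) = 4/3.55 = 1.13 s.

T_s ≈ 1.13 s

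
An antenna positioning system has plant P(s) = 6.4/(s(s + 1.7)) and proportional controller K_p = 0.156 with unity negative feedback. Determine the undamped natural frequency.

The closed-loop denominator is s(s+1.7) + 0.156·6.4 = s² + 1.7s + 0.9984.
So ω_n² = 0.9984 ⇒ ω_n = 0.9992 rad/s, and ζ = 1.7/(2ω_n) = 0.851.

ω_n = 0.999 rad/s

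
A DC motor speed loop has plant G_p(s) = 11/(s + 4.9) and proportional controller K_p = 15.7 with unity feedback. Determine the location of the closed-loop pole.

s = -177.6

Closed-loop transfer function: T(s) = K_p·G_p(s)/(1 + K_p·G_p(s)) = 172.7/(s + 4.9 + 172.7) = 172.7/(s + 177.6).
The closed-loop pole is at s = −177.6.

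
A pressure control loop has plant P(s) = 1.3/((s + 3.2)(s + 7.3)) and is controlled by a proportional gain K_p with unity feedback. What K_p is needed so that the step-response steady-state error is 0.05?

The loop is type 0, so e_ss(step) = 1/(1 + K_pos) with K_pos = K_p·P(0).
P(0) = 0.05565. Require 1/(1 + K_p·0.05565) = 0.05, so 1 + 0.05565·K_p = 20.
K_p = (20 − 1)/0.05565 = 341.

K_p = 341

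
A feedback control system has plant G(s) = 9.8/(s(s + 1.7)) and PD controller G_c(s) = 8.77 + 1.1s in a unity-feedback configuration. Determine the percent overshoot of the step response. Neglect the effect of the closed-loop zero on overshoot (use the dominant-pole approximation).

Forward path: (8.77 + 1.1s)·9.8/(s(s+1.7)). The closed-loop characteristic equation is s² + (1.7 + 9.8·1.1)s + 9.8·8.77 = 0.
That is s² + 12.48s + 85.95 = 0, so ω_n = 9.271 rad/s and ζ = 12.48/(2·9.271) = 0.6731.
%OS = 100·exp(−πζ/√(1−ζ²)) = 5.73%.

5.73%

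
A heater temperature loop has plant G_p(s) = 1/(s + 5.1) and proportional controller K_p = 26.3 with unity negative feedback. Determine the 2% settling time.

T_s ≈ 0.127 s

Closed-loop transfer function: T(s) = K_p·G_p(s)/(1 + K_p·G_p(s)) = 26.3/(s + 5.1 + 26.3) = 26.3/(s + 31.4).
Time constant τ = 1/31.4 = 0.03185 s, so the 2% settling time is about 4τ = 0.127 s.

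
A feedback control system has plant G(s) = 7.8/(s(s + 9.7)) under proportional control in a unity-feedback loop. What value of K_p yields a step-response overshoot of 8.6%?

K_p = 7.96

From %OS = 100·exp(−πζ/√(1−ζ²)) = 8.6%, ζ = −ln(0.086)/√(π²+ln²(0.086)) = 0.6155.
Characteristic equation s² + 9.7s + 7.8K_p = 0 gives ζ = 9.7/(2√(7.8K_p)).
Setting ζ = 0.6155: √(7.8K_p) = 9.7/(2·0.6155) = 7.88, so K_p = 62.09/7.8 = 7.96.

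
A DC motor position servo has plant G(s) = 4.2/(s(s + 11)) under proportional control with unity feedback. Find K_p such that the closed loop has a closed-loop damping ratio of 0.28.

Closed-loop characteristic equation: s² + 11s + K_p·4.2 = 0.
So ω_n = √(4.2K_p) and 2ζω_n = 11, giving ζ = 11/(2√(4.2K_p)).
Setting ζ = 0.28: √(4.2K_p) = 11/(2·0.28) = 19.64, so K_p = 385.8/4.2 = 91.9.

K_p = 91.9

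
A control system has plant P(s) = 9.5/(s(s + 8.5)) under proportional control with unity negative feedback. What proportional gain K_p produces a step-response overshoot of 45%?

From %OS = 100·exp(−πζ/√(1−ζ²)) = 45%, ζ = −ln(0.45)/√(π²+ln²(0.45)) = 0.2463.
Characteristic equation s² + 8.5s + 9.5K_p = 0 gives ζ = 8.5/(2√(9.5K_p)).
Setting ζ = 0.2463: √(9.5K_p) = 8.5/(2·0.2463) = 17.25, so K_p = 297.7/9.5 = 31.3.

K_p = 31.3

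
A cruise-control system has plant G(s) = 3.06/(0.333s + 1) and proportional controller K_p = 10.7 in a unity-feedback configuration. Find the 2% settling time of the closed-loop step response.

Closed loop: T(s) = K_p·G/(1+K_p·G) = 32.74/(0.333s + 1 + 32.74), with pole at s = −(1 + 32.74)/0.333 = −101.3.
τ = 1/101.3 = 0.009869 s, so 2% settling time ≈ 4τ = 0.0395 s.

T_s ≈ 0.0395 s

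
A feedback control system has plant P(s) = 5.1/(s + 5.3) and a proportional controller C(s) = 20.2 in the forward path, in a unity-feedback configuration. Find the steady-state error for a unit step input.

0.0489

The loop is type 0. Static position error constant K_pos = C(0)·P(0) = 20.2·0.9623 = 19.44.
Steady-state error to a unit step: e_ss = 1/(1+K_pos) = 1/20.44 = 0.0489.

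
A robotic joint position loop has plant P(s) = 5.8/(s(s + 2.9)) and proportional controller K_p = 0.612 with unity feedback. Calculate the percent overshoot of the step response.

2.27%

From 1 + K_pP(s) = 0: s² + 2.9s + 3.55 = 0 ⇒ ω_n = 1.884, ζ = 0.7696.
%OS = 100·exp(−πζ/√(1−ζ²)) = 100·exp(−π·0.7696/√0.4077) = 2.27%.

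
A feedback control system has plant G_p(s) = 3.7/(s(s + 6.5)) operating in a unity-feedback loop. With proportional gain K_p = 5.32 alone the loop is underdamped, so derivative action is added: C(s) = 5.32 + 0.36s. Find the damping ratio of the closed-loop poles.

Forward path: (5.32 + 0.36s)·3.7/(s(s+6.5)). The closed-loop characteristic equation is s² + (6.5 + 3.7·0.36)s + 3.7·5.32 = 0.
That is s² + 7.832s + 19.68 = 0, so ω_n = 4.437 rad/s and ζ = 7.832/(2·4.437) = 0.8826.

ζ = 0.883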